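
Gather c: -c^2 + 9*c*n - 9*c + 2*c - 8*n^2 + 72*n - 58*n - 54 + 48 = -c^2 + c*(9*n - 7) - 8*n^2 + 14*n - 6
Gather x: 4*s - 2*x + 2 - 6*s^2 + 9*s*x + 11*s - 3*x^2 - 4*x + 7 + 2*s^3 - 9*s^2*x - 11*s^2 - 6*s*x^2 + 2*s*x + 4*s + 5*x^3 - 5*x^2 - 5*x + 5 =2*s^3 - 17*s^2 + 19*s + 5*x^3 + x^2*(-6*s - 8) + x*(-9*s^2 + 11*s - 11) + 14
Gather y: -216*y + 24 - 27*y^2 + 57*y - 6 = -27*y^2 - 159*y + 18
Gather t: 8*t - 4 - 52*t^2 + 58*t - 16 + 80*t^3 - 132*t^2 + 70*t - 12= 80*t^3 - 184*t^2 + 136*t - 32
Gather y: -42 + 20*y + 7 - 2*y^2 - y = -2*y^2 + 19*y - 35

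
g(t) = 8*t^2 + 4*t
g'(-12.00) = -188.00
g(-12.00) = 1104.00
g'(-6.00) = -92.00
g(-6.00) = 264.00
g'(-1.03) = -12.48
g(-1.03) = 4.37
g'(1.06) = 20.96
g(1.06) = 13.23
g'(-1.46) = -19.36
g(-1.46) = 11.21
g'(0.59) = 13.44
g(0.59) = 5.14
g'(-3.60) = -53.60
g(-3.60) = 89.28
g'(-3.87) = -57.92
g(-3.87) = 104.34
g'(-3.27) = -48.32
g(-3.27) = 72.46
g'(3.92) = 66.72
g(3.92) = 138.61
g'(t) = 16*t + 4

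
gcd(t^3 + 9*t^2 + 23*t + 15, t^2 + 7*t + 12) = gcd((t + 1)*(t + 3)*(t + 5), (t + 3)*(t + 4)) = t + 3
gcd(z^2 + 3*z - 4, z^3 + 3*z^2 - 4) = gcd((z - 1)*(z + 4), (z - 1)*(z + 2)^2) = z - 1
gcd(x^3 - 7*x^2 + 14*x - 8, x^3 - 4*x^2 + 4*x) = x - 2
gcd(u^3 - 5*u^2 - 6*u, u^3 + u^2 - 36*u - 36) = u^2 - 5*u - 6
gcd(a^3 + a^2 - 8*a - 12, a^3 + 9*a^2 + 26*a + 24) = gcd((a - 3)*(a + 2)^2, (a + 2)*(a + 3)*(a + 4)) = a + 2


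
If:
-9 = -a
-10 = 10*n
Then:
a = 9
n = -1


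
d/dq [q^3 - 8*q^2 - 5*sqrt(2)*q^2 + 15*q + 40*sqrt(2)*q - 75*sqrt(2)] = 3*q^2 - 16*q - 10*sqrt(2)*q + 15 + 40*sqrt(2)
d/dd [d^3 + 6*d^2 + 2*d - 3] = 3*d^2 + 12*d + 2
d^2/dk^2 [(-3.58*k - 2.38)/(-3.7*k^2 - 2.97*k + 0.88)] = ((3.58*k + 2.38)*(7.4*k + 2.97)*(14.8*k + 5.94) - (79.476*k + 38.8772)*(3.7*k^2 + 2.97*k - 0.88))/(3.7*k^2 + 2.97*k - 0.88)^3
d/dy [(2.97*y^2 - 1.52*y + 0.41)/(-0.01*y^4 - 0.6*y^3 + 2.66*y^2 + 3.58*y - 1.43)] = (0.0594*y^5 + 1.7364*y^4 - 1.8076*y^3 + 15.4138*y^2 - 10.6754*y + 0.7058)/(0.0001*y^8 + 0.012*y^7 + 0.3068*y^6 - 3.2636*y^5 + 2.8082*y^4 + 20.7616*y^3 + 5.2088*y^2 - 10.2388*y + 2.0449)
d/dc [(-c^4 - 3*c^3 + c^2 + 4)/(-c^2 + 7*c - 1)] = 2*(c^5 - 9*c^4 - 19*c^3 + 8*c^2 + 3*c - 14)/(c^4 - 14*c^3 + 51*c^2 - 14*c + 1)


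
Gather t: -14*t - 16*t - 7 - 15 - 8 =-30*t - 30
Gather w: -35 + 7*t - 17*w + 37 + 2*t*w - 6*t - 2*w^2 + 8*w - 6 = t - 2*w^2 + w*(2*t - 9) - 4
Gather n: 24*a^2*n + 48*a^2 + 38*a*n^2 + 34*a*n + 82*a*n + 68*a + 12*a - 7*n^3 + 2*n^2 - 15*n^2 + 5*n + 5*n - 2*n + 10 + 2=48*a^2 + 80*a - 7*n^3 + n^2*(38*a - 13) + n*(24*a^2 + 116*a + 8) + 12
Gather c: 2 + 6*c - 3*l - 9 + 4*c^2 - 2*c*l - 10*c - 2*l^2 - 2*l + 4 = 4*c^2 + c*(-2*l - 4) - 2*l^2 - 5*l - 3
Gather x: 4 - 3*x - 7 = -3*x - 3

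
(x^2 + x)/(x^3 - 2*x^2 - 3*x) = 1/(x - 3)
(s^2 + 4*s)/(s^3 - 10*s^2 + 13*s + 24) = s*(s + 4)/(s^3 - 10*s^2 + 13*s + 24)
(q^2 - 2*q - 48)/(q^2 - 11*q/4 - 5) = 4*(-q^2 + 2*q + 48)/(-4*q^2 + 11*q + 20)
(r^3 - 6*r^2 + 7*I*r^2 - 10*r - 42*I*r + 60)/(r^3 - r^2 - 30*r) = (r^2 + 7*I*r - 10)/(r*(r + 5))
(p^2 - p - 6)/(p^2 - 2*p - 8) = (p - 3)/(p - 4)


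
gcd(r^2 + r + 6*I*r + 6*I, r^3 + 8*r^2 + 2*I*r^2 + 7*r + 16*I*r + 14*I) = r + 1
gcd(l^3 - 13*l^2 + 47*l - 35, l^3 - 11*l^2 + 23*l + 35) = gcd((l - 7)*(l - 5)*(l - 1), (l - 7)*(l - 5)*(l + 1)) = l^2 - 12*l + 35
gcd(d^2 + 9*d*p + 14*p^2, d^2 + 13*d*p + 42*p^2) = d + 7*p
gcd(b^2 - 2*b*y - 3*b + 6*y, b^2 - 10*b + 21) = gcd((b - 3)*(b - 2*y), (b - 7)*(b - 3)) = b - 3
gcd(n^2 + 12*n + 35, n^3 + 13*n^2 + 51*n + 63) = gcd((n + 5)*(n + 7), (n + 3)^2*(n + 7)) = n + 7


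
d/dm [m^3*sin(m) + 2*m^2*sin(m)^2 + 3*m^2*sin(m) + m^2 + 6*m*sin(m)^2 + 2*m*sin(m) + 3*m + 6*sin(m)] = m^3*cos(m) + 2*m^2*sin(2*m) + 3*sqrt(2)*m^2*sin(m + pi/4) + 6*m*sin(m) + 6*m*sin(2*m) + 2*m*cos(m) - 2*m*cos(2*m) + 4*m + 2*sin(m) + 6*cos(m) - 3*cos(2*m) + 6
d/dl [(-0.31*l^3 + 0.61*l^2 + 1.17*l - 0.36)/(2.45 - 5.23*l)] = (3.2426*l^3 - 5.4688*l^2 + 2.989*l + 0.9837)/(27.3529*l^2 - 25.627*l + 6.0025)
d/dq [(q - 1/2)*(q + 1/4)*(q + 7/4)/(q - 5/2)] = (16*q^3 - 48*q^2 - 60*q + 13)/(2*(4*q^2 - 20*q + 25))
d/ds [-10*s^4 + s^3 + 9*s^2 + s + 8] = -40*s^3 + 3*s^2 + 18*s + 1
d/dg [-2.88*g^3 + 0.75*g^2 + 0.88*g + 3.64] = -8.64*g^2 + 1.5*g + 0.88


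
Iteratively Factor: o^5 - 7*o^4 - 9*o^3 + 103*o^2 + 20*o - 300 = (o + 3)*(o^4 - 10*o^3 + 21*o^2 + 40*o - 100) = (o + 2)*(o + 3)*(o^3 - 12*o^2 + 45*o - 50) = (o - 2)*(o + 2)*(o + 3)*(o^2 - 10*o + 25) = (o - 5)*(o - 2)*(o + 2)*(o + 3)*(o - 5)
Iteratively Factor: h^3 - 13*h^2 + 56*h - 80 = (h - 4)*(h^2 - 9*h + 20) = (h - 4)^2*(h - 5)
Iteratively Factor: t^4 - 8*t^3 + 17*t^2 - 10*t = (t - 2)*(t^3 - 6*t^2 + 5*t) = t*(t - 2)*(t^2 - 6*t + 5) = t*(t - 2)*(t - 1)*(t - 5)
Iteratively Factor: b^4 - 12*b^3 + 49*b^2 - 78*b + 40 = (b - 1)*(b^3 - 11*b^2 + 38*b - 40) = (b - 2)*(b - 1)*(b^2 - 9*b + 20) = (b - 4)*(b - 2)*(b - 1)*(b - 5)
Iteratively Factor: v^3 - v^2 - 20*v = (v + 4)*(v^2 - 5*v) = v*(v + 4)*(v - 5)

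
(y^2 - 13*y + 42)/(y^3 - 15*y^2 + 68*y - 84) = 1/(y - 2)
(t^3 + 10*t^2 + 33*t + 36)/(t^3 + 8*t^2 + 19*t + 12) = (t + 3)/(t + 1)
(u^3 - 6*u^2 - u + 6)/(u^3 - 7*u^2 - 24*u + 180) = (u^2 - 1)/(u^2 - u - 30)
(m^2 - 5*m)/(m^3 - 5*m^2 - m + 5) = m/(m^2 - 1)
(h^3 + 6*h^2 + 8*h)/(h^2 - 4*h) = (h^2 + 6*h + 8)/(h - 4)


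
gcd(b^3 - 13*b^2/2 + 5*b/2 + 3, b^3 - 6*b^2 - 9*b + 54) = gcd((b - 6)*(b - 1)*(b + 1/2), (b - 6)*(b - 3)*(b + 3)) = b - 6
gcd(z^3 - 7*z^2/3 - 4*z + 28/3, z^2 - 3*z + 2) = z - 2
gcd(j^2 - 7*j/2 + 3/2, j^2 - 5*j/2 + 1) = j - 1/2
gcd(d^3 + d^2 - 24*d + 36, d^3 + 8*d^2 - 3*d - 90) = d^2 + 3*d - 18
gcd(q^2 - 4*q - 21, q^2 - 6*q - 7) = q - 7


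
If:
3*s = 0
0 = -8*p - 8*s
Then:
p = 0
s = 0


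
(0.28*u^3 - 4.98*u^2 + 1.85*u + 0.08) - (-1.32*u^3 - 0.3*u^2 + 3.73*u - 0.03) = 1.6*u^3 - 4.68*u^2 - 1.88*u + 0.11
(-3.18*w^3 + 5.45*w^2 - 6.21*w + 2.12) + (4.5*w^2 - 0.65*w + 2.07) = -3.18*w^3 + 9.95*w^2 - 6.86*w + 4.19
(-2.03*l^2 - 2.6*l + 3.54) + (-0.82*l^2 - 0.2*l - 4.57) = -2.85*l^2 - 2.8*l - 1.03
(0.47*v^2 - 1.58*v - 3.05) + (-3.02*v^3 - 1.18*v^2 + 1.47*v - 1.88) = -3.02*v^3 - 0.71*v^2 - 0.11*v - 4.93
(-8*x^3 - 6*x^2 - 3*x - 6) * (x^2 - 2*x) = -8*x^5 + 10*x^4 + 9*x^3 + 12*x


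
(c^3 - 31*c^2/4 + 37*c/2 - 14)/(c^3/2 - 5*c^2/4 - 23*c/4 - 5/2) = (-4*c^3 + 31*c^2 - 74*c + 56)/(-2*c^3 + 5*c^2 + 23*c + 10)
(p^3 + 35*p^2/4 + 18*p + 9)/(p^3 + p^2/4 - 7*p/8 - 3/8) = 2*(p^2 + 8*p + 12)/(2*p^2 - p - 1)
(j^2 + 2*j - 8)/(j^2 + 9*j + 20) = (j - 2)/(j + 5)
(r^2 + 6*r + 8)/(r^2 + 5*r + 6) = (r + 4)/(r + 3)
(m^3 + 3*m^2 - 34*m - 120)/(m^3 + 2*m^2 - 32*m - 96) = (m + 5)/(m + 4)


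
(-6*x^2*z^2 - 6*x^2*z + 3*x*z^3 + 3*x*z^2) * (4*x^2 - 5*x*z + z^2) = -24*x^4*z^2 - 24*x^4*z + 42*x^3*z^3 + 42*x^3*z^2 - 21*x^2*z^4 - 21*x^2*z^3 + 3*x*z^5 + 3*x*z^4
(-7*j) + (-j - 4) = -8*j - 4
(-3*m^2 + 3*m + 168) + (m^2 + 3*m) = -2*m^2 + 6*m + 168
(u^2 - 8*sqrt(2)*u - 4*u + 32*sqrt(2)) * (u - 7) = u^3 - 8*sqrt(2)*u^2 - 11*u^2 + 28*u + 88*sqrt(2)*u - 224*sqrt(2)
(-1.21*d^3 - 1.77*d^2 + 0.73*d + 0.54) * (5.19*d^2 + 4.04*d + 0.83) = -6.2799*d^5 - 14.0747*d^4 - 4.3664*d^3 + 4.2827*d^2 + 2.7875*d + 0.4482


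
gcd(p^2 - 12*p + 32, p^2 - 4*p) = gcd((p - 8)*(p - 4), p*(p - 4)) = p - 4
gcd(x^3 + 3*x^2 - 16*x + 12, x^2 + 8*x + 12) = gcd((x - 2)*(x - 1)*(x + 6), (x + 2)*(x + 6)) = x + 6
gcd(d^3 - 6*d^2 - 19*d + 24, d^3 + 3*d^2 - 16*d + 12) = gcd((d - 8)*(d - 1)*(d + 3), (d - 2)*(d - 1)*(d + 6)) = d - 1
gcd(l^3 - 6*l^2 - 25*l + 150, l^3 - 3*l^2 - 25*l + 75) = l^2 - 25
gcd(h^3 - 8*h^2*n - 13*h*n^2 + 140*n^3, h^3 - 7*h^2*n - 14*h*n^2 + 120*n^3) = h^2 - h*n - 20*n^2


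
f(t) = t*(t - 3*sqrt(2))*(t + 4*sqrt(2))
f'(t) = t*(t - 3*sqrt(2)) + t*(t + 4*sqrt(2)) + (t - 3*sqrt(2))*(t + 4*sqrt(2)) = 3*t^2 + 2*sqrt(2)*t - 24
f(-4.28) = 50.22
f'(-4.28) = 18.85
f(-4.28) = 50.22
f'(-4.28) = 18.85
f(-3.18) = 58.46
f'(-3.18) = -2.66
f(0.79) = -17.58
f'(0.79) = -19.89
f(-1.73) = 40.57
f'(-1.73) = -19.91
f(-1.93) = 44.40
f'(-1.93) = -18.28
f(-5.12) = 25.74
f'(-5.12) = 40.16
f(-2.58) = 54.16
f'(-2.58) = -11.33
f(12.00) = 1643.65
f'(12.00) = 441.94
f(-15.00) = -2696.80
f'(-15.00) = 608.57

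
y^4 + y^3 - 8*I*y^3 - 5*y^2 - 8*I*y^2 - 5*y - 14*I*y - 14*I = (y + 1)*(y - 7*I)*(y - 2*I)*(y + I)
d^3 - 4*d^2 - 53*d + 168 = (d - 8)*(d - 3)*(d + 7)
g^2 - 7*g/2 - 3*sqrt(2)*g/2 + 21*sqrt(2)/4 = (g - 7/2)*(g - 3*sqrt(2)/2)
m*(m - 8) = m^2 - 8*m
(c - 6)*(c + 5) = c^2 - c - 30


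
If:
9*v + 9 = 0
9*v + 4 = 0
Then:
No Solution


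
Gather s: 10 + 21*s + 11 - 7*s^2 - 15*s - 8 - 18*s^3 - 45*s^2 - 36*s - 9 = -18*s^3 - 52*s^2 - 30*s + 4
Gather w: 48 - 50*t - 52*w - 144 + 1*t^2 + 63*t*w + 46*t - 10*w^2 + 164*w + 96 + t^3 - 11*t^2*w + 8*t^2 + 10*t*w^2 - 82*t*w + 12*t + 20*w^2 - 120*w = t^3 + 9*t^2 + 8*t + w^2*(10*t + 10) + w*(-11*t^2 - 19*t - 8)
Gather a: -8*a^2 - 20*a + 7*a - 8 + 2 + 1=-8*a^2 - 13*a - 5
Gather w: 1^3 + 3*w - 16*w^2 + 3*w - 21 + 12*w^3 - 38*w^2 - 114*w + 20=12*w^3 - 54*w^2 - 108*w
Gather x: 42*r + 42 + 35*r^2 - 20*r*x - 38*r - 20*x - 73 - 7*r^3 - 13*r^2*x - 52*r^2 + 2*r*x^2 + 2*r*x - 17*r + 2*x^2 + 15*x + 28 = -7*r^3 - 17*r^2 - 13*r + x^2*(2*r + 2) + x*(-13*r^2 - 18*r - 5) - 3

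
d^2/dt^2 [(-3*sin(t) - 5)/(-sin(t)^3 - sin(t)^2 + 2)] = (-12*sin(t)^7 - 54*sin(t)^6 - 40*sin(t)^5 - 20*sin(t)^4 - 40*sin(t)^3 + 62*sin(t)^2 + 84*sin(t) + 20)/(sin(t)^3 + sin(t)^2 - 2)^3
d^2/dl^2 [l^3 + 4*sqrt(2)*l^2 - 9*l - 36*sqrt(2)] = 6*l + 8*sqrt(2)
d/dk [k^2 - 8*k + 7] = 2*k - 8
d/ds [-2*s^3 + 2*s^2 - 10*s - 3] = -6*s^2 + 4*s - 10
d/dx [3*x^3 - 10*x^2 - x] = 9*x^2 - 20*x - 1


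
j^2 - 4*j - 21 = (j - 7)*(j + 3)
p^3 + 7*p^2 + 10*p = p*(p + 2)*(p + 5)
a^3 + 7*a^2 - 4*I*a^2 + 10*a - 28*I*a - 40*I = (a + 2)*(a + 5)*(a - 4*I)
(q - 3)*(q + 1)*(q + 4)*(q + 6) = q^4 + 8*q^3 + q^2 - 78*q - 72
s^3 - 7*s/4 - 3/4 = (s - 3/2)*(s + 1/2)*(s + 1)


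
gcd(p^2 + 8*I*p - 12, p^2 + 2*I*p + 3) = 1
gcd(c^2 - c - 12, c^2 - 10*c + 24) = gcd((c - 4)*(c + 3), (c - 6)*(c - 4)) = c - 4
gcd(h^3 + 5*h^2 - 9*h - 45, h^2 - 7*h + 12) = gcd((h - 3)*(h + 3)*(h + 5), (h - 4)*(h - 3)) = h - 3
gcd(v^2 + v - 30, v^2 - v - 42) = v + 6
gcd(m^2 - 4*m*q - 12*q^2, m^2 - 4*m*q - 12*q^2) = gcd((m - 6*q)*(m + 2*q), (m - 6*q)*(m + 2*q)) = -m^2 + 4*m*q + 12*q^2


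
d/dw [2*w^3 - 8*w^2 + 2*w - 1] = 6*w^2 - 16*w + 2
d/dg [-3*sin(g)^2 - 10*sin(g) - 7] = -2*(3*sin(g) + 5)*cos(g)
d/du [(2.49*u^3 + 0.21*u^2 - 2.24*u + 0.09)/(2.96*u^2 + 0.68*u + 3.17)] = (7.3704*u^4 + 3.3864*u^3 + 30.4531*u^2 + 0.7986*u - 7.162)/(8.7616*u^4 + 4.0256*u^3 + 19.2288*u^2 + 4.3112*u + 10.0489)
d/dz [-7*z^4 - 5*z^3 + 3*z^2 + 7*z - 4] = -28*z^3 - 15*z^2 + 6*z + 7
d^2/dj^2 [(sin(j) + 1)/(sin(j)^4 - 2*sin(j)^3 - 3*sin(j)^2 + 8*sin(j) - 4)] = 3*(-3*sin(j)^6 - 7*sin(j)^5 + 4*sin(j)^4 + 44*sin(j)^3 + 22*sin(j)^2 - 64*sin(j) - 56)/((sin(j) - 2)^3*(sin(j) - 1)^3*(sin(j) + 2)^3)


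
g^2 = g^2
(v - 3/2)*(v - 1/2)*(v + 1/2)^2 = v^4 - v^3 - v^2 + v/4 + 3/16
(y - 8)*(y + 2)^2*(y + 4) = y^4 - 44*y^2 - 144*y - 128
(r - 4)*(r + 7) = r^2 + 3*r - 28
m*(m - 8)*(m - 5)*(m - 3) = m^4 - 16*m^3 + 79*m^2 - 120*m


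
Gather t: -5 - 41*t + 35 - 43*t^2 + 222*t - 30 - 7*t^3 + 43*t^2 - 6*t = -7*t^3 + 175*t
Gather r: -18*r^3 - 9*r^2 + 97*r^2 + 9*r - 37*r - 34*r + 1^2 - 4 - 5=-18*r^3 + 88*r^2 - 62*r - 8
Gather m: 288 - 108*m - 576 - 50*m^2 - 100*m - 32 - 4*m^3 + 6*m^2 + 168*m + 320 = -4*m^3 - 44*m^2 - 40*m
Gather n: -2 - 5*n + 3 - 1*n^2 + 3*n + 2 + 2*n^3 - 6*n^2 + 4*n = 2*n^3 - 7*n^2 + 2*n + 3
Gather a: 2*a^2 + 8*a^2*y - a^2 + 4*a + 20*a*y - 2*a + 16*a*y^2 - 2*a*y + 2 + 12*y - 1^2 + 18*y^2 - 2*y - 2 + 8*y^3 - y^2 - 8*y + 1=a^2*(8*y + 1) + a*(16*y^2 + 18*y + 2) + 8*y^3 + 17*y^2 + 2*y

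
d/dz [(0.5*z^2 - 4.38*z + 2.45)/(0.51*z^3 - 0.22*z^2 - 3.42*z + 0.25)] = (-0.255*z^4 + 4.4676*z^3 - 6.4221*z^2 + 1.328*z + 7.284)/(0.2601*z^6 - 0.2244*z^5 - 3.44*z^4 + 1.7598*z^3 + 11.5864*z^2 - 1.71*z + 0.0625)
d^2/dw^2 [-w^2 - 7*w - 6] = -2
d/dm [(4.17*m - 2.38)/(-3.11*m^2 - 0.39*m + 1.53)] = (12.9687*m^2 - 14.8036*m + 5.4519)/(9.6721*m^4 + 2.4258*m^3 - 9.3645*m^2 - 1.1934*m + 2.3409)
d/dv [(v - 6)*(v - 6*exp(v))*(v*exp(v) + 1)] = (v - 6)*(v + 1)*(v - 6*exp(v))*exp(v) - (v - 6)*(v*exp(v) + 1)*(6*exp(v) - 1) + (v - 6*exp(v))*(v*exp(v) + 1)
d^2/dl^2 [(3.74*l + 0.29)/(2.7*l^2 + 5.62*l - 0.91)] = ((3.74*l + 0.29)*(5.4*l + 5.62)*(10.8*l + 11.24) - (60.588*l + 43.6036)*(2.7*l^2 + 5.62*l - 0.91))/(2.7*l^2 + 5.62*l - 0.91)^3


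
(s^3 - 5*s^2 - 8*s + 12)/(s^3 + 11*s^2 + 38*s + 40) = (s^2 - 7*s + 6)/(s^2 + 9*s + 20)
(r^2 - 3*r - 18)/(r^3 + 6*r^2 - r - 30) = (r - 6)/(r^2 + 3*r - 10)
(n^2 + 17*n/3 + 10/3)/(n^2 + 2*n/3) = (n + 5)/n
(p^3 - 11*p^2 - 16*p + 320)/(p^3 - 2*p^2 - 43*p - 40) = (p - 8)/(p + 1)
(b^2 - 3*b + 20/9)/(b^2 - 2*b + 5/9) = (3*b - 4)/(3*b - 1)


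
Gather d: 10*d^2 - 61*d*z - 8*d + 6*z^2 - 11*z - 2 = 10*d^2 + d*(-61*z - 8) + 6*z^2 - 11*z - 2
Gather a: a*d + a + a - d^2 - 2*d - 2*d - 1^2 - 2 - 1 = a*(d + 2) - d^2 - 4*d - 4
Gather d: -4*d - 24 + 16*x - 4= -4*d + 16*x - 28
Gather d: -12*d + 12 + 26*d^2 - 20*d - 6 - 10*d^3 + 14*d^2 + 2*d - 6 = -10*d^3 + 40*d^2 - 30*d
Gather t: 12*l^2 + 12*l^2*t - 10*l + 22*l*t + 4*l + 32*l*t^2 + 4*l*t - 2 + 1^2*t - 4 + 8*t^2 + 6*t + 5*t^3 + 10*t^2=12*l^2 - 6*l + 5*t^3 + t^2*(32*l + 18) + t*(12*l^2 + 26*l + 7) - 6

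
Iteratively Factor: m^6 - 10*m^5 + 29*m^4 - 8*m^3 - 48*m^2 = (m)*(m^5 - 10*m^4 + 29*m^3 - 8*m^2 - 48*m) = m*(m - 3)*(m^4 - 7*m^3 + 8*m^2 + 16*m) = m*(m - 4)*(m - 3)*(m^3 - 3*m^2 - 4*m) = m*(m - 4)^2*(m - 3)*(m^2 + m) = m^2*(m - 4)^2*(m - 3)*(m + 1)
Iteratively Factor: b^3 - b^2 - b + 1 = (b - 1)*(b^2 - 1) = (b - 1)^2*(b + 1)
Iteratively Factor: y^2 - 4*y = (y - 4)*(y)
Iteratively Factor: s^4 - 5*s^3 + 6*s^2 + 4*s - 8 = (s - 2)*(s^3 - 3*s^2 + 4) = (s - 2)^2*(s^2 - s - 2) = (s - 2)^3*(s + 1)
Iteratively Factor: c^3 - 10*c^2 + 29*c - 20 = (c - 4)*(c^2 - 6*c + 5) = (c - 5)*(c - 4)*(c - 1)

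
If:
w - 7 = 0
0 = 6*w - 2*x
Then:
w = 7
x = 21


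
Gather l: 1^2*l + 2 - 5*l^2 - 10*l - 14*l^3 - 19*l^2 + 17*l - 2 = -14*l^3 - 24*l^2 + 8*l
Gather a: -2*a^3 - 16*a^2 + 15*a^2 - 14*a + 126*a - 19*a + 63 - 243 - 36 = -2*a^3 - a^2 + 93*a - 216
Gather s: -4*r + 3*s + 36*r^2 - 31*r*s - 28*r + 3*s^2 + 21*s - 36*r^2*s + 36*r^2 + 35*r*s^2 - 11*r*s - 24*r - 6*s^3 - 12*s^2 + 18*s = 72*r^2 - 56*r - 6*s^3 + s^2*(35*r - 9) + s*(-36*r^2 - 42*r + 42)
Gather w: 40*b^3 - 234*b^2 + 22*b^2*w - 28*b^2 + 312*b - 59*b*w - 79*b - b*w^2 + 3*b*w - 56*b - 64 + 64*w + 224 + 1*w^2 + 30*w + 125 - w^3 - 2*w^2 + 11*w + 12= 40*b^3 - 262*b^2 + 177*b - w^3 + w^2*(-b - 1) + w*(22*b^2 - 56*b + 105) + 297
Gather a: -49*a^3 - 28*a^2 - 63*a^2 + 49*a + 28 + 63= -49*a^3 - 91*a^2 + 49*a + 91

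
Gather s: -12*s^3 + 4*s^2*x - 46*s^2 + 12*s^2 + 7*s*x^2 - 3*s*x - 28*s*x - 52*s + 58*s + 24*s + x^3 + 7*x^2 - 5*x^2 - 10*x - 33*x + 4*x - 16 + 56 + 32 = -12*s^3 + s^2*(4*x - 34) + s*(7*x^2 - 31*x + 30) + x^3 + 2*x^2 - 39*x + 72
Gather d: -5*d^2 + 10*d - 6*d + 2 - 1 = -5*d^2 + 4*d + 1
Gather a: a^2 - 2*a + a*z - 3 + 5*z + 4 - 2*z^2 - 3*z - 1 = a^2 + a*(z - 2) - 2*z^2 + 2*z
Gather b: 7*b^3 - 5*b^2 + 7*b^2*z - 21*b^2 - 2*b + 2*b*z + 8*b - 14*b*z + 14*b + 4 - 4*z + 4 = 7*b^3 + b^2*(7*z - 26) + b*(20 - 12*z) - 4*z + 8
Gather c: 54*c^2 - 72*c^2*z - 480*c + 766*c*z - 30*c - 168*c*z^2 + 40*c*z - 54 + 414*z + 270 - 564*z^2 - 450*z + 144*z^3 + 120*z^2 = c^2*(54 - 72*z) + c*(-168*z^2 + 806*z - 510) + 144*z^3 - 444*z^2 - 36*z + 216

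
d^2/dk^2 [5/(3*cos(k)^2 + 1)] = 30*(-6*sin(k)^4 + sin(k)^2 + 4)/(3*cos(k)^2 + 1)^3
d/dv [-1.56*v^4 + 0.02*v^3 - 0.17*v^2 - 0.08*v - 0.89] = -6.24*v^3 + 0.06*v^2 - 0.34*v - 0.08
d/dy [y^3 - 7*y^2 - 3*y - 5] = 3*y^2 - 14*y - 3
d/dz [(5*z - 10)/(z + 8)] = 50/(z + 8)^2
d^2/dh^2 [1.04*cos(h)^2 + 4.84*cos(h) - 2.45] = -4.84*cos(h) - 2.08*cos(2*h)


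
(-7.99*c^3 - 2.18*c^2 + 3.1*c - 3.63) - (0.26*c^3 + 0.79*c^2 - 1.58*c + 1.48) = -8.25*c^3 - 2.97*c^2 + 4.68*c - 5.11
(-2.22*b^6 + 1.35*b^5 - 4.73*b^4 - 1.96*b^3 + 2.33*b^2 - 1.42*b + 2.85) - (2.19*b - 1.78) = -2.22*b^6 + 1.35*b^5 - 4.73*b^4 - 1.96*b^3 + 2.33*b^2 - 3.61*b + 4.63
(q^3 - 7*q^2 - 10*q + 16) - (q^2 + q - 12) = q^3 - 8*q^2 - 11*q + 28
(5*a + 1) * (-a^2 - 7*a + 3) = -5*a^3 - 36*a^2 + 8*a + 3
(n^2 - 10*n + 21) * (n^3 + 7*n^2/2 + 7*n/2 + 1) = n^5 - 13*n^4/2 - 21*n^3/2 + 79*n^2/2 + 127*n/2 + 21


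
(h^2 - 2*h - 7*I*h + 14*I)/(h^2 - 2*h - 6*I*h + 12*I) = (h - 7*I)/(h - 6*I)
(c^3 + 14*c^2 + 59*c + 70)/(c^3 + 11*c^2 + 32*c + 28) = (c + 5)/(c + 2)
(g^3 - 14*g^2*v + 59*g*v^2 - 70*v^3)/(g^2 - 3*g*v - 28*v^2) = (g^2 - 7*g*v + 10*v^2)/(g + 4*v)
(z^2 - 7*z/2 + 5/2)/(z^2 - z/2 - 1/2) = (2*z - 5)/(2*z + 1)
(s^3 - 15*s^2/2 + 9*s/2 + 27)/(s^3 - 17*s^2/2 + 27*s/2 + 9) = (2*s + 3)/(2*s + 1)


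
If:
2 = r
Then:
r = 2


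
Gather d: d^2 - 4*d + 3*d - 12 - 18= d^2 - d - 30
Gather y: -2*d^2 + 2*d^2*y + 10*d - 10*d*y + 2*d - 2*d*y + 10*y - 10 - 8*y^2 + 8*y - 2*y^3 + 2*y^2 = -2*d^2 + 12*d - 2*y^3 - 6*y^2 + y*(2*d^2 - 12*d + 18) - 10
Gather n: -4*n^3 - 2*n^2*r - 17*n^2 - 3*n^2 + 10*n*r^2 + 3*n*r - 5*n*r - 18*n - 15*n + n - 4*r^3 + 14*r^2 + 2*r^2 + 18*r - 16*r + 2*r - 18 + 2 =-4*n^3 + n^2*(-2*r - 20) + n*(10*r^2 - 2*r - 32) - 4*r^3 + 16*r^2 + 4*r - 16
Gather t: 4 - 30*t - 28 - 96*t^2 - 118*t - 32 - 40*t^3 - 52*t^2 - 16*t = -40*t^3 - 148*t^2 - 164*t - 56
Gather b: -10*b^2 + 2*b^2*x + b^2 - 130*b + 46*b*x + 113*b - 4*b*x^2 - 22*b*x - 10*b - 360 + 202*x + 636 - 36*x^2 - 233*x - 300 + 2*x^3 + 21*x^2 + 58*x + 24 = b^2*(2*x - 9) + b*(-4*x^2 + 24*x - 27) + 2*x^3 - 15*x^2 + 27*x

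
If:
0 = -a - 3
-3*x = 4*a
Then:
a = -3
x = 4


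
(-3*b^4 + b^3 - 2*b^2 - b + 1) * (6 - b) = 3*b^5 - 19*b^4 + 8*b^3 - 11*b^2 - 7*b + 6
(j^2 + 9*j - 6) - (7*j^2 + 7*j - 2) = -6*j^2 + 2*j - 4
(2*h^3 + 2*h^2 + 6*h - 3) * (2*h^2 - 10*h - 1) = 4*h^5 - 16*h^4 - 10*h^3 - 68*h^2 + 24*h + 3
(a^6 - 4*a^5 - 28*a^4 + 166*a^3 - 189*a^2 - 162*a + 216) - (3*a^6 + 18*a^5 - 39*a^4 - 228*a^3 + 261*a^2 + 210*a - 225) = -2*a^6 - 22*a^5 + 11*a^4 + 394*a^3 - 450*a^2 - 372*a + 441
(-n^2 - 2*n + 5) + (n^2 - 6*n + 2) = 7 - 8*n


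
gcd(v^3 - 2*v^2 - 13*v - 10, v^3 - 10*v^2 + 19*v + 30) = v^2 - 4*v - 5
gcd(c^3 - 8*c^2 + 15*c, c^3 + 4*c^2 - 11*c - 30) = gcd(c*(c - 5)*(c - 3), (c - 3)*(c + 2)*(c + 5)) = c - 3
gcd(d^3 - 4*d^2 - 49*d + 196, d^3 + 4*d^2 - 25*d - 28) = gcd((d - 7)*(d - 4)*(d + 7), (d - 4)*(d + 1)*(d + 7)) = d^2 + 3*d - 28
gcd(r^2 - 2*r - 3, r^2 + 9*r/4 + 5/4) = r + 1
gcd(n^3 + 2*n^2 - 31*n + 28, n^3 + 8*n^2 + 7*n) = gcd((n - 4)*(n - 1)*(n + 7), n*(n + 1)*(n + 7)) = n + 7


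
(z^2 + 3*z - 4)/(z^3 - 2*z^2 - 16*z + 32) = (z - 1)/(z^2 - 6*z + 8)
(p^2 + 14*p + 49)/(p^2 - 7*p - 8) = (p^2 + 14*p + 49)/(p^2 - 7*p - 8)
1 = 1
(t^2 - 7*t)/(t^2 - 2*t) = (t - 7)/(t - 2)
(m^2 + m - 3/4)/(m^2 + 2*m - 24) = (m^2 + m - 3/4)/(m^2 + 2*m - 24)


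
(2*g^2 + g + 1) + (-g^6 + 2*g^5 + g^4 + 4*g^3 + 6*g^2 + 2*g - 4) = -g^6 + 2*g^5 + g^4 + 4*g^3 + 8*g^2 + 3*g - 3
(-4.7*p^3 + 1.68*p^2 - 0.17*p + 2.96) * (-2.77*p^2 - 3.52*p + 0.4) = 13.019*p^5 + 11.8904*p^4 - 7.3227*p^3 - 6.9288*p^2 - 10.4872*p + 1.184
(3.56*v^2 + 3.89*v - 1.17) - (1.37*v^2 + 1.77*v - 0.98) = 2.19*v^2 + 2.12*v - 0.19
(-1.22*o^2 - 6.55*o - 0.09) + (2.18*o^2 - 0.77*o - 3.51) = 0.96*o^2 - 7.32*o - 3.6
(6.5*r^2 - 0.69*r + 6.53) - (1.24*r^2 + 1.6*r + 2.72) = 5.26*r^2 - 2.29*r + 3.81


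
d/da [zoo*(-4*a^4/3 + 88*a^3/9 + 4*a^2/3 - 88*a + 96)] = zoo*(a^3 + a^2 + a + 1)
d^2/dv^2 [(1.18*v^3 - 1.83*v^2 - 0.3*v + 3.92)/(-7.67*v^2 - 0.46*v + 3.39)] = (2.27373675443232e-13*v^5 + 1.13686837721616e-13*v^4 - 39.478316*v^3 - 1087.120902*v^2 - 117.544992*v - 162.51241)/(451.217663*v^6 + 81.183882*v^5 - 593.420997*v^4 - 71.666252*v^3 + 262.281249*v^2 + 15.859098*v - 38.958219)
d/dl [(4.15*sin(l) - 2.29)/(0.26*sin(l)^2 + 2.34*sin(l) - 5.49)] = (-1.079*sin(l)^2 + 1.1908*sin(l) - 17.4249)*cos(l)/(0.0676*sin(l)^4 + 1.2168*sin(l)^3 + 2.6208*sin(l)^2 - 25.6932*sin(l) + 30.1401)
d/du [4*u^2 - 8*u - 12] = 8*u - 8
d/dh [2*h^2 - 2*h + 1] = 4*h - 2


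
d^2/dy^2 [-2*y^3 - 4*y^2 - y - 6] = -12*y - 8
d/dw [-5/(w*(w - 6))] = 10*(w - 3)/(w^2*(w - 6)^2)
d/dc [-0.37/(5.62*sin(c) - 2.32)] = 2.0794*cos(c)/(5.62*sin(c) - 2.32)^2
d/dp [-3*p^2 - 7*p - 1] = -6*p - 7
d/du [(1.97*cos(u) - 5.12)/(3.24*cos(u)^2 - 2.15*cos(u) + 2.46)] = (6.3828*cos(u)^2 - 33.1776*cos(u) + 6.1618)*sin(u)/(10.4976*cos(u)^4 - 13.932*cos(u)^3 + 20.5633*cos(u)^2 - 10.578*cos(u) + 6.0516)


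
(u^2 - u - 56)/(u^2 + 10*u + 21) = (u - 8)/(u + 3)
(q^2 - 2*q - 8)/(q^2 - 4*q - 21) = (-q^2 + 2*q + 8)/(-q^2 + 4*q + 21)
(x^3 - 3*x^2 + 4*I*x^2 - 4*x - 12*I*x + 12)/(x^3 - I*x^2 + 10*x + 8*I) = (x^2 + x*(-3 + 2*I) - 6*I)/(x^2 - 3*I*x + 4)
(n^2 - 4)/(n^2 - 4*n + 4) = (n + 2)/(n - 2)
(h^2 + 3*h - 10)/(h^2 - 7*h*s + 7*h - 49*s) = (h^2 + 3*h - 10)/(h^2 - 7*h*s + 7*h - 49*s)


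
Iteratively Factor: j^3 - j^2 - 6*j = (j - 3)*(j^2 + 2*j) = j*(j - 3)*(j + 2)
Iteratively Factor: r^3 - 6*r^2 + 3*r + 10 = (r - 2)*(r^2 - 4*r - 5) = (r - 5)*(r - 2)*(r + 1)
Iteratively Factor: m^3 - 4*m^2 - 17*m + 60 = (m - 5)*(m^2 + m - 12) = (m - 5)*(m - 3)*(m + 4)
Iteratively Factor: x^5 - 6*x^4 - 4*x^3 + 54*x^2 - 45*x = (x - 5)*(x^4 - x^3 - 9*x^2 + 9*x) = x*(x - 5)*(x^3 - x^2 - 9*x + 9) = x*(x - 5)*(x - 1)*(x^2 - 9) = x*(x - 5)*(x - 1)*(x + 3)*(x - 3)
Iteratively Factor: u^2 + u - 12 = (u - 3)*(u + 4)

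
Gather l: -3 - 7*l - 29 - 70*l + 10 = -77*l - 22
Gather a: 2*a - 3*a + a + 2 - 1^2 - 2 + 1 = 0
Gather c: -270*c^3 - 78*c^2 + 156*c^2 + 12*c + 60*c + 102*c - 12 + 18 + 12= -270*c^3 + 78*c^2 + 174*c + 18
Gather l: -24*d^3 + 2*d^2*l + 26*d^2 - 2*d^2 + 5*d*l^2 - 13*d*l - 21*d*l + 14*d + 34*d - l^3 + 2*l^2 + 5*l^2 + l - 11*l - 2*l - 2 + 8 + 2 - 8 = -24*d^3 + 24*d^2 + 48*d - l^3 + l^2*(5*d + 7) + l*(2*d^2 - 34*d - 12)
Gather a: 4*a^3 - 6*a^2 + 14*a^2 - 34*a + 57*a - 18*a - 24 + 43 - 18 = 4*a^3 + 8*a^2 + 5*a + 1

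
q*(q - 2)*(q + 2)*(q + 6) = q^4 + 6*q^3 - 4*q^2 - 24*q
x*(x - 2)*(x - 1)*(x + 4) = x^4 + x^3 - 10*x^2 + 8*x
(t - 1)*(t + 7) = t^2 + 6*t - 7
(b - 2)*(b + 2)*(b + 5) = b^3 + 5*b^2 - 4*b - 20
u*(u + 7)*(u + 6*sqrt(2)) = u^3 + 7*u^2 + 6*sqrt(2)*u^2 + 42*sqrt(2)*u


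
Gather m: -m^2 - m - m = -m^2 - 2*m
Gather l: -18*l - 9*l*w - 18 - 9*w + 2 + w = l*(-9*w - 18) - 8*w - 16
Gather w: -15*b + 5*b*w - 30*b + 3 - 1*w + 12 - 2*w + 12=-45*b + w*(5*b - 3) + 27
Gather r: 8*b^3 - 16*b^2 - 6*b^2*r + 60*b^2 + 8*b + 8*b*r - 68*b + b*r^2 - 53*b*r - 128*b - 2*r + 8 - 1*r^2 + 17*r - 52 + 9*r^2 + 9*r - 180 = 8*b^3 + 44*b^2 - 188*b + r^2*(b + 8) + r*(-6*b^2 - 45*b + 24) - 224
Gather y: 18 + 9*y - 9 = 9*y + 9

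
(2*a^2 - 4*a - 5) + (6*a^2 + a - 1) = 8*a^2 - 3*a - 6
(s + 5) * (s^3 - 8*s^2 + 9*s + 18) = s^4 - 3*s^3 - 31*s^2 + 63*s + 90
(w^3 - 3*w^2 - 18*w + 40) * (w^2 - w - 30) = w^5 - 4*w^4 - 45*w^3 + 148*w^2 + 500*w - 1200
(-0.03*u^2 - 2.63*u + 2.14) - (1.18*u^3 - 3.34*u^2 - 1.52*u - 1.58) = -1.18*u^3 + 3.31*u^2 - 1.11*u + 3.72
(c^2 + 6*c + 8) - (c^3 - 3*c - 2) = -c^3 + c^2 + 9*c + 10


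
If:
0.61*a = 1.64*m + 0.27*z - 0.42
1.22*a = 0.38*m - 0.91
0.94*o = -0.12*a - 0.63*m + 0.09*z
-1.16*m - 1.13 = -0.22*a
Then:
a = -1.12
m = -1.19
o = 1.53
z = 6.24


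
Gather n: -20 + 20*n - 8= 20*n - 28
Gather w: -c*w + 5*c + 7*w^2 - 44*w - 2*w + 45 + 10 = 5*c + 7*w^2 + w*(-c - 46) + 55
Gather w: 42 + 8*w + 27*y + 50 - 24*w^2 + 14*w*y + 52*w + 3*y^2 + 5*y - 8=-24*w^2 + w*(14*y + 60) + 3*y^2 + 32*y + 84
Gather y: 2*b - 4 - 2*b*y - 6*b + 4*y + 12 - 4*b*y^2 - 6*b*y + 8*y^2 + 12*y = -4*b + y^2*(8 - 4*b) + y*(16 - 8*b) + 8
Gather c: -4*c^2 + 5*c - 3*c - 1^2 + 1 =-4*c^2 + 2*c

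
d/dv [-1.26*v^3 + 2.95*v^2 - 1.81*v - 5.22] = -3.78*v^2 + 5.9*v - 1.81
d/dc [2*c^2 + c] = 4*c + 1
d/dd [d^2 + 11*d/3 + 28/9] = 2*d + 11/3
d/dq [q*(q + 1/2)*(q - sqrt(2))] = 3*q^2 - 2*sqrt(2)*q + q - sqrt(2)/2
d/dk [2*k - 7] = 2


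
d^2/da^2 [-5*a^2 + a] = -10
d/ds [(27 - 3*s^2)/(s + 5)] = 3*(s^2 - 2*s*(s + 5) - 9)/(s + 5)^2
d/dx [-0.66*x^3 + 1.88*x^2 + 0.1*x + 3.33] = -1.98*x^2 + 3.76*x + 0.1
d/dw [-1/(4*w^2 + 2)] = 2*w/(2*w^2 + 1)^2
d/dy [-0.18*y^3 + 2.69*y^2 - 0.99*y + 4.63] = -0.54*y^2 + 5.38*y - 0.99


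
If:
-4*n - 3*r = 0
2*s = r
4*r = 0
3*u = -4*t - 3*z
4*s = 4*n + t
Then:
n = 0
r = 0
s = 0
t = 0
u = -z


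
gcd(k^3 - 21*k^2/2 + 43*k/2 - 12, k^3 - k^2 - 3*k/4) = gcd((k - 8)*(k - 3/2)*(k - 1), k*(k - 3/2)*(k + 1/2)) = k - 3/2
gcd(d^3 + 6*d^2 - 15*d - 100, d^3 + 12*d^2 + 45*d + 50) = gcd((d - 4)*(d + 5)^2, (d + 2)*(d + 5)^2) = d^2 + 10*d + 25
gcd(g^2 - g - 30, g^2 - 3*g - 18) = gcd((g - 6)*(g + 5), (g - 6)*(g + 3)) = g - 6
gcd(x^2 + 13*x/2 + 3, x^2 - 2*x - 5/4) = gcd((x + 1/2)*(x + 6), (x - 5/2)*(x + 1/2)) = x + 1/2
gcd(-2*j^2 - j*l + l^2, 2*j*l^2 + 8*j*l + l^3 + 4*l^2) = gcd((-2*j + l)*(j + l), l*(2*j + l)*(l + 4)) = 1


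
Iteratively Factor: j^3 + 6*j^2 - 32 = (j - 2)*(j^2 + 8*j + 16) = (j - 2)*(j + 4)*(j + 4)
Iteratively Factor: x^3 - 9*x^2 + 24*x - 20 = (x - 2)*(x^2 - 7*x + 10) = (x - 2)^2*(x - 5)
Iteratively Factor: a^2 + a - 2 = (a + 2)*(a - 1)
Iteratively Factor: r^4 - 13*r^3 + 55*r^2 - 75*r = (r - 5)*(r^3 - 8*r^2 + 15*r) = r*(r - 5)*(r^2 - 8*r + 15) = r*(r - 5)*(r - 3)*(r - 5)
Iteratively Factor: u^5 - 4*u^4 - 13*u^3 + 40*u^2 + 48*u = (u + 3)*(u^4 - 7*u^3 + 8*u^2 + 16*u) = (u + 1)*(u + 3)*(u^3 - 8*u^2 + 16*u) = (u - 4)*(u + 1)*(u + 3)*(u^2 - 4*u) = (u - 4)^2*(u + 1)*(u + 3)*(u)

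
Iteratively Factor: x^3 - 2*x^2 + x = (x - 1)*(x^2 - x) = x*(x - 1)*(x - 1)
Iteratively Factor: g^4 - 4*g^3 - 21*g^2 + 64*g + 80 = (g - 4)*(g^3 - 21*g - 20) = (g - 4)*(g + 1)*(g^2 - g - 20) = (g - 5)*(g - 4)*(g + 1)*(g + 4)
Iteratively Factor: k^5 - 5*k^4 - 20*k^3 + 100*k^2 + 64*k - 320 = (k - 5)*(k^4 - 20*k^2 + 64) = (k - 5)*(k - 2)*(k^3 + 2*k^2 - 16*k - 32) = (k - 5)*(k - 2)*(k + 4)*(k^2 - 2*k - 8) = (k - 5)*(k - 4)*(k - 2)*(k + 4)*(k + 2)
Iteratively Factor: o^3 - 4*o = (o)*(o^2 - 4) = o*(o + 2)*(o - 2)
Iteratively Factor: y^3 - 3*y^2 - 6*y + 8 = (y - 1)*(y^2 - 2*y - 8) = (y - 4)*(y - 1)*(y + 2)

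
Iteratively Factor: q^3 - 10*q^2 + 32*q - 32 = (q - 4)*(q^2 - 6*q + 8) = (q - 4)*(q - 2)*(q - 4)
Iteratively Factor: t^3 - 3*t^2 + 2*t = (t - 1)*(t^2 - 2*t) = (t - 2)*(t - 1)*(t)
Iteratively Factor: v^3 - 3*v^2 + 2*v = (v - 2)*(v^2 - v) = (v - 2)*(v - 1)*(v)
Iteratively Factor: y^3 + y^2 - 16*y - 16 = (y + 1)*(y^2 - 16) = (y - 4)*(y + 1)*(y + 4)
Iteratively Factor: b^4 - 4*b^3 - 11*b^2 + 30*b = (b - 2)*(b^3 - 2*b^2 - 15*b) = b*(b - 2)*(b^2 - 2*b - 15) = b*(b - 2)*(b + 3)*(b - 5)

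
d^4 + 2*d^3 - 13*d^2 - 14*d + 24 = (d - 3)*(d - 1)*(d + 2)*(d + 4)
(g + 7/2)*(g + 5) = g^2 + 17*g/2 + 35/2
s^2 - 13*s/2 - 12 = (s - 8)*(s + 3/2)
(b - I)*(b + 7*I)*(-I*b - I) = -I*b^3 + 6*b^2 - I*b^2 + 6*b - 7*I*b - 7*I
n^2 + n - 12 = (n - 3)*(n + 4)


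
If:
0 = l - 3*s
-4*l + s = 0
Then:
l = 0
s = 0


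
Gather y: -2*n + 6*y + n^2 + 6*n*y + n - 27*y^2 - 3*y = n^2 - n - 27*y^2 + y*(6*n + 3)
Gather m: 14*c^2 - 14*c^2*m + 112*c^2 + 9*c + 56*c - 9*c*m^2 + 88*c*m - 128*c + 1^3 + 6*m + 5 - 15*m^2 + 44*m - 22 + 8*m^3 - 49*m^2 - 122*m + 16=126*c^2 - 63*c + 8*m^3 + m^2*(-9*c - 64) + m*(-14*c^2 + 88*c - 72)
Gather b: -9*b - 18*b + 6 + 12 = 18 - 27*b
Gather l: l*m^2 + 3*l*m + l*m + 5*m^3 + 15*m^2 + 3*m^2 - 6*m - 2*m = l*(m^2 + 4*m) + 5*m^3 + 18*m^2 - 8*m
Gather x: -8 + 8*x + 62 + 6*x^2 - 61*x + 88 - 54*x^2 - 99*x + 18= -48*x^2 - 152*x + 160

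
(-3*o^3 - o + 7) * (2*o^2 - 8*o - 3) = -6*o^5 + 24*o^4 + 7*o^3 + 22*o^2 - 53*o - 21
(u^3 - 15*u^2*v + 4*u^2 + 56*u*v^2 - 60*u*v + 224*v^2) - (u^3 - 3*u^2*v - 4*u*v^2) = -12*u^2*v + 4*u^2 + 60*u*v^2 - 60*u*v + 224*v^2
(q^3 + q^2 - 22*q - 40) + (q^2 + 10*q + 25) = q^3 + 2*q^2 - 12*q - 15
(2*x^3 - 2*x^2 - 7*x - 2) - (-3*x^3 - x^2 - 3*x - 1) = 5*x^3 - x^2 - 4*x - 1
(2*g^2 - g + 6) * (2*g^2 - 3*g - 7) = 4*g^4 - 8*g^3 + g^2 - 11*g - 42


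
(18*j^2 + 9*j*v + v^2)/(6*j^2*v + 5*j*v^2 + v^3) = (6*j + v)/(v*(2*j + v))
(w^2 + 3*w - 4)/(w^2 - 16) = (w - 1)/(w - 4)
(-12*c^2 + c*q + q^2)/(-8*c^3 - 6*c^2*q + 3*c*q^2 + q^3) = (-3*c + q)/(-2*c^2 - c*q + q^2)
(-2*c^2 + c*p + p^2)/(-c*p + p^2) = (2*c + p)/p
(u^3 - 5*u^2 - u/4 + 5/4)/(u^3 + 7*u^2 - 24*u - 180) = (u^2 - 1/4)/(u^2 + 12*u + 36)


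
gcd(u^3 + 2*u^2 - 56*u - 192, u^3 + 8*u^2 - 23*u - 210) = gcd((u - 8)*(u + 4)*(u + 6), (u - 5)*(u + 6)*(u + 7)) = u + 6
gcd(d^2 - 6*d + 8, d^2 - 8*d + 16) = d - 4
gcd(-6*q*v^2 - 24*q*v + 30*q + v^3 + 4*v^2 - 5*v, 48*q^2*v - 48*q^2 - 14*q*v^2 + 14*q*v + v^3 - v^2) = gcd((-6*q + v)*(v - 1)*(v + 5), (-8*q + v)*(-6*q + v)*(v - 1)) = 6*q*v - 6*q - v^2 + v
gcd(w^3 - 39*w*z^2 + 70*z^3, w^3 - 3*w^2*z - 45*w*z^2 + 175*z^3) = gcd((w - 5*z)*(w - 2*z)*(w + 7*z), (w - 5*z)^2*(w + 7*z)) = -w^2 - 2*w*z + 35*z^2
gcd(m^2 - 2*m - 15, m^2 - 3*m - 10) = m - 5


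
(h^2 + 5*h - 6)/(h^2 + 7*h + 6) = (h - 1)/(h + 1)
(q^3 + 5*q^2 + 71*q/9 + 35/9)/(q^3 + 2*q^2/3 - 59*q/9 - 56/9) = (3*q + 5)/(3*q - 8)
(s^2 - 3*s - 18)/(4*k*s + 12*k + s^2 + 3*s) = (s - 6)/(4*k + s)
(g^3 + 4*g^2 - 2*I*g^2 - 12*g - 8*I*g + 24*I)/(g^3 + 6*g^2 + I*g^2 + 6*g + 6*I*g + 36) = (g - 2)/(g + 3*I)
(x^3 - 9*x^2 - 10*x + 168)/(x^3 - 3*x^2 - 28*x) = (x - 6)/x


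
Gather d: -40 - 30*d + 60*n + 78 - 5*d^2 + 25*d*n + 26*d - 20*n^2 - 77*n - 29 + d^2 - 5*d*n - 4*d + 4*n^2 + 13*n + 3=-4*d^2 + d*(20*n - 8) - 16*n^2 - 4*n + 12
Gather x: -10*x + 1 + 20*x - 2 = 10*x - 1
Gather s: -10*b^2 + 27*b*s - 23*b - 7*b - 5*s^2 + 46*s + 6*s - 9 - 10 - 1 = -10*b^2 - 30*b - 5*s^2 + s*(27*b + 52) - 20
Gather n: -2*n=-2*n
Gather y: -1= -1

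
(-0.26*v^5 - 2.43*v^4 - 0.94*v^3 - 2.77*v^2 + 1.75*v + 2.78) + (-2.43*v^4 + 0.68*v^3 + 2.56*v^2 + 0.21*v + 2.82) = -0.26*v^5 - 4.86*v^4 - 0.26*v^3 - 0.21*v^2 + 1.96*v + 5.6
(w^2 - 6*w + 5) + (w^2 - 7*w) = 2*w^2 - 13*w + 5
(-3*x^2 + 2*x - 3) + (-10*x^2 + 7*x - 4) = -13*x^2 + 9*x - 7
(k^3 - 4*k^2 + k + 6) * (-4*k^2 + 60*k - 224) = -4*k^5 + 76*k^4 - 468*k^3 + 932*k^2 + 136*k - 1344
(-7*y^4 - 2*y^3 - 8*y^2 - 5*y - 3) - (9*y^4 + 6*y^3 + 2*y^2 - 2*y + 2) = -16*y^4 - 8*y^3 - 10*y^2 - 3*y - 5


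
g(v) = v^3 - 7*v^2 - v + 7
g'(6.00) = 23.00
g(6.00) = -35.00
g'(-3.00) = 68.00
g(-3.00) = -80.00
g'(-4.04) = 104.52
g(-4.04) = -169.15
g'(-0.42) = 5.41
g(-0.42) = 6.11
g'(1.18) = -13.34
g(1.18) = -2.28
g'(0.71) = -9.43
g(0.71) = 3.12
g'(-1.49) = 26.52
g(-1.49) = -10.36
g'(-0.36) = 4.43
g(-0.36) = 6.41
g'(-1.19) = 19.91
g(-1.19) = -3.41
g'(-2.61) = 55.98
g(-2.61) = -55.85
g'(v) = 3*v^2 - 14*v - 1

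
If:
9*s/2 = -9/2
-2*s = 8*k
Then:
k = 1/4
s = -1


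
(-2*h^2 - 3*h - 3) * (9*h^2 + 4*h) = -18*h^4 - 35*h^3 - 39*h^2 - 12*h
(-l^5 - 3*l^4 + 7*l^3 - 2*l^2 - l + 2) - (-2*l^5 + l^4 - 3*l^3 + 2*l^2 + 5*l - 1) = l^5 - 4*l^4 + 10*l^3 - 4*l^2 - 6*l + 3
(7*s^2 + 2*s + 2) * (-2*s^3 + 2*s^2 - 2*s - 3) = -14*s^5 + 10*s^4 - 14*s^3 - 21*s^2 - 10*s - 6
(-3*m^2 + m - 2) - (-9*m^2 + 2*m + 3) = 6*m^2 - m - 5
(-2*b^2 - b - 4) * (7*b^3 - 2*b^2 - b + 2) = -14*b^5 - 3*b^4 - 24*b^3 + 5*b^2 + 2*b - 8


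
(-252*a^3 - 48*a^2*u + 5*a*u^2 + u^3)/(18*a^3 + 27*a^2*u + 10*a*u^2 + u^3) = (-42*a^2 - a*u + u^2)/(3*a^2 + 4*a*u + u^2)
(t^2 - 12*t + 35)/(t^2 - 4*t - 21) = (t - 5)/(t + 3)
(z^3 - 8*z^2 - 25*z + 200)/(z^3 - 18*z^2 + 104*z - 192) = (z^2 - 25)/(z^2 - 10*z + 24)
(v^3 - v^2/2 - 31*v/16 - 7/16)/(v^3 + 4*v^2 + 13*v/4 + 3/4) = (16*v^3 - 8*v^2 - 31*v - 7)/(4*(4*v^3 + 16*v^2 + 13*v + 3))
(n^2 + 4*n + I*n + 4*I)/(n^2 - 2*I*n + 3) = (n + 4)/(n - 3*I)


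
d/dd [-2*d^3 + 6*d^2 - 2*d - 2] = -6*d^2 + 12*d - 2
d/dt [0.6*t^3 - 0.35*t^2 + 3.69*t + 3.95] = 1.8*t^2 - 0.7*t + 3.69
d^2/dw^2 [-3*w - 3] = 0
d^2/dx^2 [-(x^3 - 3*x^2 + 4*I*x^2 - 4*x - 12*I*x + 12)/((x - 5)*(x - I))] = (x^3*(-2 - 20*I) + x^2*(-222 + 60*I) + x*(870 - 48*I) - 1366 + 160*I)/(x^6 + x^5*(-15 - 3*I) + x^4*(72 + 45*I) + x^3*(-80 - 224*I) + x^2*(-225 + 360*I) + x*(375 + 75*I) - 125*I)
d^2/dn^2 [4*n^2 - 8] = 8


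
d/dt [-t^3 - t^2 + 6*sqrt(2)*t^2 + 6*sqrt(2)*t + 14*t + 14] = -3*t^2 - 2*t + 12*sqrt(2)*t + 6*sqrt(2) + 14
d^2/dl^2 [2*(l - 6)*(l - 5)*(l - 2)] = 12*l - 52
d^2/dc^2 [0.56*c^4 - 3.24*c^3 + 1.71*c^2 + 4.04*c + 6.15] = 6.72*c^2 - 19.44*c + 3.42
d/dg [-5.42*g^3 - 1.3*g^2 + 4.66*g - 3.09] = -16.26*g^2 - 2.6*g + 4.66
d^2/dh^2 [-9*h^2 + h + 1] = -18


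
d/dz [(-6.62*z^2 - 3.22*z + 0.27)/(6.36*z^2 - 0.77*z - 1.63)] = (25.5766*z^2 + 18.1468*z + 5.4565)/(40.4496*z^4 - 9.7944*z^3 - 20.1407*z^2 + 2.5102*z + 2.6569)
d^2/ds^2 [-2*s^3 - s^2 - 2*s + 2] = -12*s - 2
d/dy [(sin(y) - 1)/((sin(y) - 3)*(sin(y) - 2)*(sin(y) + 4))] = 2*(-sin(y)^3 + 2*sin(y)^2 - sin(y) + 5)*cos(y)/((sin(y) - 3)^2*(sin(y) - 2)^2*(sin(y) + 4)^2)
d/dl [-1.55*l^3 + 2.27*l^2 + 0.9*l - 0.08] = -4.65*l^2 + 4.54*l + 0.9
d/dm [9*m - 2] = 9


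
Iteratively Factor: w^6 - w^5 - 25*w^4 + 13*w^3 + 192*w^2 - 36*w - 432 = (w - 4)*(w^5 + 3*w^4 - 13*w^3 - 39*w^2 + 36*w + 108) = (w - 4)*(w + 3)*(w^4 - 13*w^2 + 36) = (w - 4)*(w - 3)*(w + 3)*(w^3 + 3*w^2 - 4*w - 12) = (w - 4)*(w - 3)*(w - 2)*(w + 3)*(w^2 + 5*w + 6) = (w - 4)*(w - 3)*(w - 2)*(w + 2)*(w + 3)*(w + 3)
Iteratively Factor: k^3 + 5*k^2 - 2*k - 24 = (k + 3)*(k^2 + 2*k - 8) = (k - 2)*(k + 3)*(k + 4)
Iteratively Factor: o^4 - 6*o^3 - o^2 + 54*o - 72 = (o + 3)*(o^3 - 9*o^2 + 26*o - 24) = (o - 4)*(o + 3)*(o^2 - 5*o + 6) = (o - 4)*(o - 3)*(o + 3)*(o - 2)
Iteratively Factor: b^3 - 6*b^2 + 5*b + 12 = (b - 3)*(b^2 - 3*b - 4) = (b - 3)*(b + 1)*(b - 4)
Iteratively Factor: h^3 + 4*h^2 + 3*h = (h)*(h^2 + 4*h + 3) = h*(h + 3)*(h + 1)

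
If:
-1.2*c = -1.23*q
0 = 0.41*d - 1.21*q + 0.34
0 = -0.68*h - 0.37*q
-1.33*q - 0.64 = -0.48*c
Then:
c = -0.78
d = -3.08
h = 0.42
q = -0.76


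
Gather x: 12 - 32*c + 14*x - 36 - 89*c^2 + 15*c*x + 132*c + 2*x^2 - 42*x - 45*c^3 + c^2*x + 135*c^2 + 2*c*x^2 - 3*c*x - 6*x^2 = -45*c^3 + 46*c^2 + 100*c + x^2*(2*c - 4) + x*(c^2 + 12*c - 28) - 24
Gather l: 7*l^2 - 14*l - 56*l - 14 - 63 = 7*l^2 - 70*l - 77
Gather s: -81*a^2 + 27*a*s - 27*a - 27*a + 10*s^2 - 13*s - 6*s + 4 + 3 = -81*a^2 - 54*a + 10*s^2 + s*(27*a - 19) + 7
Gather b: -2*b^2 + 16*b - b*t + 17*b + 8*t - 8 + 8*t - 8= -2*b^2 + b*(33 - t) + 16*t - 16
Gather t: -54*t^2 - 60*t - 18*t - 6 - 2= -54*t^2 - 78*t - 8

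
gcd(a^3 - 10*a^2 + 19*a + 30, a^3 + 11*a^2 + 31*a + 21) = a + 1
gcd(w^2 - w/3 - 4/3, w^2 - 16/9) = w - 4/3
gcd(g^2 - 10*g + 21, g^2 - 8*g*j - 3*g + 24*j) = g - 3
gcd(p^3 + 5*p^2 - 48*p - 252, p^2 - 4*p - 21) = p - 7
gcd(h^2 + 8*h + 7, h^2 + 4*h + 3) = h + 1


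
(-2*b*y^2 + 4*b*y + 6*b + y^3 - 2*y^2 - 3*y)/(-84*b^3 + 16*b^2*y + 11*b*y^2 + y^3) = (y^2 - 2*y - 3)/(42*b^2 + 13*b*y + y^2)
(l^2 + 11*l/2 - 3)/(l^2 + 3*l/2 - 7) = (2*l^2 + 11*l - 6)/(2*l^2 + 3*l - 14)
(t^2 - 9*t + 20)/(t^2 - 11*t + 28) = (t - 5)/(t - 7)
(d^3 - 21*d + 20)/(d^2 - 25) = (d^2 - 5*d + 4)/(d - 5)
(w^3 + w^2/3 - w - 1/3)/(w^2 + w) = w - 2/3 - 1/(3*w)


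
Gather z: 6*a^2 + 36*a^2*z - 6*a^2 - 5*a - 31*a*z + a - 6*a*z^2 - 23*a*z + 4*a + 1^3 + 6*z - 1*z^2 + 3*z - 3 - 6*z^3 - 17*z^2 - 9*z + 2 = -6*z^3 + z^2*(-6*a - 18) + z*(36*a^2 - 54*a)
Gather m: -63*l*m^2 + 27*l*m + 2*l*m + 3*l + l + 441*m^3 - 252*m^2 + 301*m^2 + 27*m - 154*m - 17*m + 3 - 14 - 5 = 4*l + 441*m^3 + m^2*(49 - 63*l) + m*(29*l - 144) - 16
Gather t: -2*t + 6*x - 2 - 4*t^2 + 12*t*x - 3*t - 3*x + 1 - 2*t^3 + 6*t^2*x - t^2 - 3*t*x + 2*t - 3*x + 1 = -2*t^3 + t^2*(6*x - 5) + t*(9*x - 3)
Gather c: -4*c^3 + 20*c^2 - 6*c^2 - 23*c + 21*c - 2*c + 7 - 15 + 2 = -4*c^3 + 14*c^2 - 4*c - 6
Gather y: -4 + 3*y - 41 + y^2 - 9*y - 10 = y^2 - 6*y - 55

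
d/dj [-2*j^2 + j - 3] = 1 - 4*j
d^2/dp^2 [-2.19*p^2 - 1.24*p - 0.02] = -4.38000000000000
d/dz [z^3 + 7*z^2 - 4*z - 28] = 3*z^2 + 14*z - 4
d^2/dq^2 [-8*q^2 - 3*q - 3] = -16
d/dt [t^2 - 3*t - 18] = 2*t - 3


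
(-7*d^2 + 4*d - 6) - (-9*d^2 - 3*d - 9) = 2*d^2 + 7*d + 3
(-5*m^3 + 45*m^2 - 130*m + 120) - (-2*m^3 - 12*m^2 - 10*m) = -3*m^3 + 57*m^2 - 120*m + 120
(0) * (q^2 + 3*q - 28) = 0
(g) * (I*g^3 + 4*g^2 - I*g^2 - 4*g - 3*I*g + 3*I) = I*g^4 + 4*g^3 - I*g^3 - 4*g^2 - 3*I*g^2 + 3*I*g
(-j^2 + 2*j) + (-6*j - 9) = -j^2 - 4*j - 9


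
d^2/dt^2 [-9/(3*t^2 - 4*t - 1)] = 18*(-9*t^2 + 12*t + 4*(3*t - 2)^2 + 3)/(-3*t^2 + 4*t + 1)^3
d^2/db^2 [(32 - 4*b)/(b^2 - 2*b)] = 8*(b*(b - 2)*(3*b - 10) - 4*(b - 8)*(b - 1)^2)/(b^3*(b - 2)^3)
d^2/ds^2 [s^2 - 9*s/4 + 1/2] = 2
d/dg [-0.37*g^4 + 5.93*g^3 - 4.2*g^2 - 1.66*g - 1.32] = -1.48*g^3 + 17.79*g^2 - 8.4*g - 1.66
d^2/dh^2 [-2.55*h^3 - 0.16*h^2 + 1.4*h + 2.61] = -15.3*h - 0.32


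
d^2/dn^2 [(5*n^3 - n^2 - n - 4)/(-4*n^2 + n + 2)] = 2*(-25*n^3 + 186*n^2 - 84*n + 38)/(64*n^6 - 48*n^5 - 84*n^4 + 47*n^3 + 42*n^2 - 12*n - 8)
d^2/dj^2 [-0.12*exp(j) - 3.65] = -0.12*exp(j)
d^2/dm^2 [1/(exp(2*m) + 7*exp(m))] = (-(exp(m) + 7)*(4*exp(m) + 7) + 2*(2*exp(m) + 7)^2)*exp(-m)/(exp(m) + 7)^3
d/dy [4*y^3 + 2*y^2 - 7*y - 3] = 12*y^2 + 4*y - 7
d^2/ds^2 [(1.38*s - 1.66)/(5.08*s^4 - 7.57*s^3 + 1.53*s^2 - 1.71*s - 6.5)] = (427.353984*s^7 - 1705.872128*s^6 + 2453.928924*s^5 - 1397.726004*s^4 + 1247.38644*s^3 - 1624.837776*s^2 + 598.484748*s - 73.402812)/(131.096512*s^12 - 586.063344*s^11 + 991.778052*s^10 - 919.207333*s^9 + 190.034463*s^8 + 1072.8876*s^7 - 1253.591943*s^6 + 712.071972*s^5 + 106.820769*s^4 - 862.462011*s^3 + 136.90755*s^2 - 216.7425*s - 274.625)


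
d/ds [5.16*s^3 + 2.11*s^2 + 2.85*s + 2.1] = 15.48*s^2 + 4.22*s + 2.85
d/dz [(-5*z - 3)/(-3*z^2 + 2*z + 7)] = (-15*z^2 - 18*z - 29)/(9*z^4 - 12*z^3 - 38*z^2 + 28*z + 49)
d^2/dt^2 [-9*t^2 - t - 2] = -18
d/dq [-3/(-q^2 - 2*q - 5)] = 6*(-q - 1)/(q^2 + 2*q + 5)^2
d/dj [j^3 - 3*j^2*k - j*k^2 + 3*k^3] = 3*j^2 - 6*j*k - k^2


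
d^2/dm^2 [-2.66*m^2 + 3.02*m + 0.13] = -5.32000000000000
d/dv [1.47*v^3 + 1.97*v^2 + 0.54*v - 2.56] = 4.41*v^2 + 3.94*v + 0.54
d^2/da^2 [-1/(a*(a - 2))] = 2*(-3*a^2 + 6*a - 4)/(a^3*(a^3 - 6*a^2 + 12*a - 8))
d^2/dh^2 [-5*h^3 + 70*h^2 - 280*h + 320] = 140 - 30*h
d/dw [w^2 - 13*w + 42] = 2*w - 13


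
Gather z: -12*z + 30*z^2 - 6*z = 30*z^2 - 18*z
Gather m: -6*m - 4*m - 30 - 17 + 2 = -10*m - 45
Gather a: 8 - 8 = 0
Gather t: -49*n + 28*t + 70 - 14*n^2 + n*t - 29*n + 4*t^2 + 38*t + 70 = -14*n^2 - 78*n + 4*t^2 + t*(n + 66) + 140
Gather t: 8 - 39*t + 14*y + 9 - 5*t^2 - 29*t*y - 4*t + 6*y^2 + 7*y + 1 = -5*t^2 + t*(-29*y - 43) + 6*y^2 + 21*y + 18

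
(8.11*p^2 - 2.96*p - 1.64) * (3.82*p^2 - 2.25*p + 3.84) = 30.9802*p^4 - 29.5547*p^3 + 31.5376*p^2 - 7.6764*p - 6.2976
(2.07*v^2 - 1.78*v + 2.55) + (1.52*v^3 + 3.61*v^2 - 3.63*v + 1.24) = 1.52*v^3 + 5.68*v^2 - 5.41*v + 3.79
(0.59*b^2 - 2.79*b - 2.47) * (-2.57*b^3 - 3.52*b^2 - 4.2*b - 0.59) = -1.5163*b^5 + 5.0935*b^4 + 13.6907*b^3 + 20.0643*b^2 + 12.0201*b + 1.4573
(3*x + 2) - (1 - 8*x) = 11*x + 1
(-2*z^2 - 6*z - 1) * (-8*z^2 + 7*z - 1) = 16*z^4 + 34*z^3 - 32*z^2 - z + 1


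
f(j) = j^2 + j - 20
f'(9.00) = 19.00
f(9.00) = 70.00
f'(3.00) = 7.00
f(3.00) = -8.00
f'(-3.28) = -5.56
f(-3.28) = -12.52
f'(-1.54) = -2.08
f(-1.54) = -19.17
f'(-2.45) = -3.90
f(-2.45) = -16.45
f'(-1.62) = -2.24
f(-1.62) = -19.00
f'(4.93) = 10.86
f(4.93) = 9.23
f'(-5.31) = -9.62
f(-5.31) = 2.89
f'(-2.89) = -4.78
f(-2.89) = -14.54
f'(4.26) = 9.52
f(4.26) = 2.41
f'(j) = 2*j + 1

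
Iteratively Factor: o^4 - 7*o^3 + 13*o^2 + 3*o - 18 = (o - 3)*(o^3 - 4*o^2 + o + 6) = (o - 3)*(o + 1)*(o^2 - 5*o + 6) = (o - 3)*(o - 2)*(o + 1)*(o - 3)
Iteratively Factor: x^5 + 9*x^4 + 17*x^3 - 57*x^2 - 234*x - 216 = (x + 3)*(x^4 + 6*x^3 - x^2 - 54*x - 72) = (x + 2)*(x + 3)*(x^3 + 4*x^2 - 9*x - 36) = (x + 2)*(x + 3)*(x + 4)*(x^2 - 9) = (x + 2)*(x + 3)^2*(x + 4)*(x - 3)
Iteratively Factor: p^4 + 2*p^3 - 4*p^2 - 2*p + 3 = (p + 1)*(p^3 + p^2 - 5*p + 3) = (p - 1)*(p + 1)*(p^2 + 2*p - 3) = (p - 1)*(p + 1)*(p + 3)*(p - 1)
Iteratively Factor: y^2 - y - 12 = (y + 3)*(y - 4)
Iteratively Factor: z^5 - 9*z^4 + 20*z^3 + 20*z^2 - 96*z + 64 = (z + 2)*(z^4 - 11*z^3 + 42*z^2 - 64*z + 32) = (z - 4)*(z + 2)*(z^3 - 7*z^2 + 14*z - 8) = (z - 4)*(z - 2)*(z + 2)*(z^2 - 5*z + 4) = (z - 4)*(z - 2)*(z - 1)*(z + 2)*(z - 4)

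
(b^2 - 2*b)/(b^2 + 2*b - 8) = b/(b + 4)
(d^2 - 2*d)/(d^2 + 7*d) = (d - 2)/(d + 7)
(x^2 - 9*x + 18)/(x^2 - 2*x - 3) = (x - 6)/(x + 1)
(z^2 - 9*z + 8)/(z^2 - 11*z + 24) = (z - 1)/(z - 3)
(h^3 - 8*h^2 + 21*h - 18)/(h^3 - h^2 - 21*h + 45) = (h - 2)/(h + 5)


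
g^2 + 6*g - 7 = (g - 1)*(g + 7)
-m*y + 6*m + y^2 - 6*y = (-m + y)*(y - 6)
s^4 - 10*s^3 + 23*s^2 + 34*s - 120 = (s - 5)*(s - 4)*(s - 3)*(s + 2)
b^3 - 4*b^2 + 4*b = b*(b - 2)^2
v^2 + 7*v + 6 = (v + 1)*(v + 6)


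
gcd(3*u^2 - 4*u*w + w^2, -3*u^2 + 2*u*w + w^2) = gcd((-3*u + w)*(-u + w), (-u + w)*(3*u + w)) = u - w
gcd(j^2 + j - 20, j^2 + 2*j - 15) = j + 5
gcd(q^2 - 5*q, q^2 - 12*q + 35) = q - 5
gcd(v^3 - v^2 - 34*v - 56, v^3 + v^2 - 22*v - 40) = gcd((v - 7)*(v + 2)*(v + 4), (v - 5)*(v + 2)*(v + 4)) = v^2 + 6*v + 8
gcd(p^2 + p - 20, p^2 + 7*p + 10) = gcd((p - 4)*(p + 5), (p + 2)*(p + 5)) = p + 5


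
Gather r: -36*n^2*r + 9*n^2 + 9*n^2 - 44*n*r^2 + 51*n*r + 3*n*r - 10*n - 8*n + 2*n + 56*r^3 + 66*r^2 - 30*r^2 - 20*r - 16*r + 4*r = 18*n^2 - 16*n + 56*r^3 + r^2*(36 - 44*n) + r*(-36*n^2 + 54*n - 32)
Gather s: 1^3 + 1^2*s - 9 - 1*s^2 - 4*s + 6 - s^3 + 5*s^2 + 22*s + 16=-s^3 + 4*s^2 + 19*s + 14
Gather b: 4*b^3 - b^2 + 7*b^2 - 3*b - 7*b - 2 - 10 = 4*b^3 + 6*b^2 - 10*b - 12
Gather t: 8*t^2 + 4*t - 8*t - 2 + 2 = 8*t^2 - 4*t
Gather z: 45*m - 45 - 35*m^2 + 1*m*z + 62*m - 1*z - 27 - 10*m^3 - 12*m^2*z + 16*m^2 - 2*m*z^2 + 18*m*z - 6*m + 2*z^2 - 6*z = -10*m^3 - 19*m^2 + 101*m + z^2*(2 - 2*m) + z*(-12*m^2 + 19*m - 7) - 72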